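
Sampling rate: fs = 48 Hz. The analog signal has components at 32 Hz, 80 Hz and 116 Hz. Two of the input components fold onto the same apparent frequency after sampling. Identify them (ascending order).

32 Hz, 80 Hz

fs/2 = 24 Hz.
32 Hz > fs/2 = 24 Hz, folds to fs − 32 Hz = 16 Hz.
80 Hz mod fs = 32 Hz.
32 Hz > fs/2 = 24 Hz, folds to fs − 32 Hz = 16 Hz.
116 Hz mod fs = 20 Hz.
20 Hz ≤ fs/2 = 24 Hz, appears at 20 Hz.
32 Hz and 80 Hz both map to 16 Hz.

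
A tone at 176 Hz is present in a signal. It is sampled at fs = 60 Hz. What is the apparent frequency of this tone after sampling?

4 Hz

176 Hz mod fs = 56 Hz.
56 Hz > fs/2 = 30 Hz, folds to fs − 56 Hz = 4 Hz.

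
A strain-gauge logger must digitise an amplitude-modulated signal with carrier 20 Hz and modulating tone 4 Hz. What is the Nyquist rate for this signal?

48 Hz

AM sidebands sit at fc ± fm = 16 Hz and 24 Hz.
Highest-frequency component: 24 Hz.
Nyquist rate = 2 × 24 Hz = 48 Hz.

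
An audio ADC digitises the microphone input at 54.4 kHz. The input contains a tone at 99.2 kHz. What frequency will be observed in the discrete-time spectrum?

99.2 kHz mod fs = 44.8 kHz.
44.8 kHz > fs/2 = 27.2 kHz, folds to fs − 44.8 kHz = 9.6 kHz.

9.6 kHz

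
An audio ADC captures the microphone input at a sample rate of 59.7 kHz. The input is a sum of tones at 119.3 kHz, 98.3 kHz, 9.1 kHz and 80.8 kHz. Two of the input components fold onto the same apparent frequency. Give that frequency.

21.1 kHz

fs/2 = 29.85 kHz.
119.3 kHz mod fs = 59.6 kHz.
59.6 kHz > fs/2 = 29.85 kHz, folds to fs − 59.6 kHz = 0.1 kHz.
98.3 kHz mod fs = 38.6 kHz.
38.6 kHz > fs/2 = 29.85 kHz, folds to fs − 38.6 kHz = 21.1 kHz.
9.1 kHz ≤ fs/2 = 29.85 kHz, passes unchanged.
80.8 kHz mod fs = 21.1 kHz.
21.1 kHz ≤ fs/2 = 29.85 kHz, appears at 21.1 kHz.
80.8 kHz and 98.3 kHz both map to 21.1 kHz.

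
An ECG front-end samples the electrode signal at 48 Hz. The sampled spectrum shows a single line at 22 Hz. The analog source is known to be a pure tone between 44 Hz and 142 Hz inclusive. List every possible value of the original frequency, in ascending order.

70 Hz, 74 Hz, 118 Hz, 122 Hz

Frequencies that alias to 22 Hz are k·fs ± 22 Hz for integer k ≥ 0.
k=0: 22 Hz.
k=1: 26 Hz, 70 Hz.
k=2: 74 Hz, 118 Hz.
k=3: 122 Hz, 166 Hz.
k=4: 170 Hz, 214 Hz.
Within [44 Hz, 142 Hz]: 70 Hz, 74 Hz, 118 Hz, 122 Hz.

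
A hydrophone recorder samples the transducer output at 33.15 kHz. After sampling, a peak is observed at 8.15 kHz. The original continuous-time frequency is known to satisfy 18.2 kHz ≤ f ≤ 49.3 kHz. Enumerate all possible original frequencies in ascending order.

25 kHz, 41.3 kHz

Frequencies that alias to 8.15 kHz are k·fs ± 8.15 kHz for integer k ≥ 0.
k=0: 8.15 kHz.
k=1: 25 kHz, 41.3 kHz.
k=2: 58.15 kHz, 74.45 kHz.
Within [18.2 kHz, 49.3 kHz]: 25 kHz, 41.3 kHz.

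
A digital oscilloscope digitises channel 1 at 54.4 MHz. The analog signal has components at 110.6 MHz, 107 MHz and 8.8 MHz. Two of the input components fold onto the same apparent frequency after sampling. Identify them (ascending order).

107 MHz, 110.6 MHz

fs/2 = 27.2 MHz.
110.6 MHz mod fs = 1.8 MHz.
1.8 MHz ≤ fs/2 = 27.2 MHz, appears at 1.8 MHz.
107 MHz mod fs = 52.6 MHz.
52.6 MHz > fs/2 = 27.2 MHz, folds to fs − 52.6 MHz = 1.8 MHz.
8.8 MHz ≤ fs/2 = 27.2 MHz, passes unchanged.
107 MHz and 110.6 MHz both map to 1.8 MHz.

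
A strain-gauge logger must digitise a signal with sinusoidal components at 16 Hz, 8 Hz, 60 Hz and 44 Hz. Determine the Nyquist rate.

Highest-frequency component: 60 Hz.
Nyquist rate = 2 × 60 Hz = 120 Hz.

120 Hz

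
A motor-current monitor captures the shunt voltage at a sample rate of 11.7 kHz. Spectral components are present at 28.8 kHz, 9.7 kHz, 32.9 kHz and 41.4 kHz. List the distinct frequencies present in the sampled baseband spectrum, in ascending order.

2 kHz, 2.2 kHz, 5.4 kHz

fs/2 = 5.85 kHz.
28.8 kHz mod fs = 5.4 kHz.
5.4 kHz ≤ fs/2 = 5.85 kHz, appears at 5.4 kHz.
9.7 kHz > fs/2 = 5.85 kHz, folds to fs − 9.7 kHz = 2 kHz.
32.9 kHz mod fs = 9.5 kHz.
9.5 kHz > fs/2 = 5.85 kHz, folds to fs − 9.5 kHz = 2.2 kHz.
41.4 kHz mod fs = 6.3 kHz.
6.3 kHz > fs/2 = 5.85 kHz, folds to fs − 6.3 kHz = 5.4 kHz.
Distinct values: {2 kHz, 2.2 kHz, 5.4 kHz}.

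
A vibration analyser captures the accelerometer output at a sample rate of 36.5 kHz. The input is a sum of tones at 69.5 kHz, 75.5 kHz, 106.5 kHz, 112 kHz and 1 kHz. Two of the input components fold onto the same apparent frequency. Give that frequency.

fs/2 = 18.25 kHz.
69.5 kHz mod fs = 33 kHz.
33 kHz > fs/2 = 18.25 kHz, folds to fs − 33 kHz = 3.5 kHz.
75.5 kHz mod fs = 2.5 kHz.
2.5 kHz ≤ fs/2 = 18.25 kHz, appears at 2.5 kHz.
106.5 kHz mod fs = 33.5 kHz.
33.5 kHz > fs/2 = 18.25 kHz, folds to fs − 33.5 kHz = 3 kHz.
112 kHz mod fs = 2.5 kHz.
2.5 kHz ≤ fs/2 = 18.25 kHz, appears at 2.5 kHz.
1 kHz ≤ fs/2 = 18.25 kHz, passes unchanged.
75.5 kHz and 112 kHz both map to 2.5 kHz.

2.5 kHz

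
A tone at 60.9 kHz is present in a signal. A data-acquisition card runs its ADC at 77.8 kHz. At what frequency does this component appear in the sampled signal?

60.9 kHz > fs/2 = 38.9 kHz, folds to fs − 60.9 kHz = 16.9 kHz.

16.9 kHz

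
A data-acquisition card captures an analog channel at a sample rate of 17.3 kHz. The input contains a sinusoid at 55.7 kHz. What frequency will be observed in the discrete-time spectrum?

3.8 kHz

55.7 kHz mod fs = 3.8 kHz.
3.8 kHz ≤ fs/2 = 8.65 kHz, appears at 3.8 kHz.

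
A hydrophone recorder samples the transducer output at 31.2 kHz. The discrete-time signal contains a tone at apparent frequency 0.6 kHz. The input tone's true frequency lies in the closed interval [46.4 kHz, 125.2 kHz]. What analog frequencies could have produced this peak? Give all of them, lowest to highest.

61.8 kHz, 63 kHz, 93 kHz, 94.2 kHz, 124.2 kHz

Frequencies that alias to 0.6 kHz are k·fs ± 0.6 kHz for integer k ≥ 0.
k=0: 0.6 kHz.
k=1: 30.6 kHz, 31.8 kHz.
k=2: 61.8 kHz, 63 kHz.
k=3: 93 kHz, 94.2 kHz.
k=4: 124.2 kHz, 125.4 kHz.
k=5: 155.4 kHz, 156.6 kHz.
Within [46.4 kHz, 125.2 kHz]: 61.8 kHz, 63 kHz, 93 kHz, 94.2 kHz, 124.2 kHz.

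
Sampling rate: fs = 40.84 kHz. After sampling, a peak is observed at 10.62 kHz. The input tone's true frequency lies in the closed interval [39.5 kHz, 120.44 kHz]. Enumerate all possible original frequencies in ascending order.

51.46 kHz, 71.06 kHz, 92.3 kHz, 111.9 kHz

Frequencies that alias to 10.62 kHz are k·fs ± 10.62 kHz for integer k ≥ 0.
k=0: 10.62 kHz.
k=1: 30.22 kHz, 51.46 kHz.
k=2: 71.06 kHz, 92.3 kHz.
k=3: 111.9 kHz, 133.14 kHz.
k=4: 152.74 kHz, 173.98 kHz.
Within [39.5 kHz, 120.44 kHz]: 51.46 kHz, 71.06 kHz, 92.3 kHz, 111.9 kHz.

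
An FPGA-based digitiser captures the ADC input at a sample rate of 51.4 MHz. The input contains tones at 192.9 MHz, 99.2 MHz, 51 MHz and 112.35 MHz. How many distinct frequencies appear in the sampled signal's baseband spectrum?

4

fs/2 = 25.7 MHz.
192.9 MHz mod fs = 38.7 MHz.
38.7 MHz > fs/2 = 25.7 MHz, folds to fs − 38.7 MHz = 12.7 MHz.
99.2 MHz mod fs = 47.8 MHz.
47.8 MHz > fs/2 = 25.7 MHz, folds to fs − 47.8 MHz = 3.6 MHz.
51 MHz > fs/2 = 25.7 MHz, folds to fs − 51 MHz = 0.4 MHz.
112.35 MHz mod fs = 9.55 MHz.
9.55 MHz ≤ fs/2 = 25.7 MHz, appears at 9.55 MHz.
Distinct values: {0.4 MHz, 3.6 MHz, 9.55 MHz, 12.7 MHz} → 4.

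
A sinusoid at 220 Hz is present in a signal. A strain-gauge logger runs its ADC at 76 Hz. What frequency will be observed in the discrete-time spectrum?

220 Hz mod fs = 68 Hz.
68 Hz > fs/2 = 38 Hz, folds to fs − 68 Hz = 8 Hz.

8 Hz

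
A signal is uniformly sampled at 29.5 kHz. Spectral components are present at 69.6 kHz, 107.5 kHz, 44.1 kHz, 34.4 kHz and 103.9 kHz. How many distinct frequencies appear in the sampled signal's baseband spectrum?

fs/2 = 14.75 kHz.
69.6 kHz mod fs = 10.6 kHz.
10.6 kHz ≤ fs/2 = 14.75 kHz, appears at 10.6 kHz.
107.5 kHz mod fs = 19 kHz.
19 kHz > fs/2 = 14.75 kHz, folds to fs − 19 kHz = 10.5 kHz.
44.1 kHz mod fs = 14.6 kHz.
14.6 kHz ≤ fs/2 = 14.75 kHz, appears at 14.6 kHz.
34.4 kHz mod fs = 4.9 kHz.
4.9 kHz ≤ fs/2 = 14.75 kHz, appears at 4.9 kHz.
103.9 kHz mod fs = 15.4 kHz.
15.4 kHz > fs/2 = 14.75 kHz, folds to fs − 15.4 kHz = 14.1 kHz.
Distinct values: {4.9 kHz, 10.5 kHz, 10.6 kHz, 14.1 kHz, 14.6 kHz} → 5.

5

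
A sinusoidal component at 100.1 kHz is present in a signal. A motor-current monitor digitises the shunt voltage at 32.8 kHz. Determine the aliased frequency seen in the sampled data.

1.7 kHz

100.1 kHz mod fs = 1.7 kHz.
1.7 kHz ≤ fs/2 = 16.4 kHz, appears at 1.7 kHz.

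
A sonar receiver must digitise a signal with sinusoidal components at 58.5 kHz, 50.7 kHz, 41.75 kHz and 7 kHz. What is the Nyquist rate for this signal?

Highest-frequency component: 58.5 kHz.
Nyquist rate = 2 × 58.5 kHz = 117 kHz.

117 kHz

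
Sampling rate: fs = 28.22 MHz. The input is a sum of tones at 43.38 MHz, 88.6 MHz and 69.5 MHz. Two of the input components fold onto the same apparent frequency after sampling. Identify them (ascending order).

fs/2 = 14.11 MHz.
43.38 MHz mod fs = 15.16 MHz.
15.16 MHz > fs/2 = 14.11 MHz, folds to fs − 15.16 MHz = 13.06 MHz.
88.6 MHz mod fs = 3.94 MHz.
3.94 MHz ≤ fs/2 = 14.11 MHz, appears at 3.94 MHz.
69.5 MHz mod fs = 13.06 MHz.
13.06 MHz ≤ fs/2 = 14.11 MHz, appears at 13.06 MHz.
43.38 MHz and 69.5 MHz both map to 13.06 MHz.

43.38 MHz, 69.5 MHz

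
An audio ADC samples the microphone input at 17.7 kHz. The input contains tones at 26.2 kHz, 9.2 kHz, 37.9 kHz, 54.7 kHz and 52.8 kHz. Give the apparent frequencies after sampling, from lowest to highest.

0.3 kHz, 1.6 kHz, 2.5 kHz, 8.5 kHz

fs/2 = 8.85 kHz.
26.2 kHz mod fs = 8.5 kHz.
8.5 kHz ≤ fs/2 = 8.85 kHz, appears at 8.5 kHz.
9.2 kHz > fs/2 = 8.85 kHz, folds to fs − 9.2 kHz = 8.5 kHz.
37.9 kHz mod fs = 2.5 kHz.
2.5 kHz ≤ fs/2 = 8.85 kHz, appears at 2.5 kHz.
54.7 kHz mod fs = 1.6 kHz.
1.6 kHz ≤ fs/2 = 8.85 kHz, appears at 1.6 kHz.
52.8 kHz mod fs = 17.4 kHz.
17.4 kHz > fs/2 = 8.85 kHz, folds to fs − 17.4 kHz = 0.3 kHz.
Distinct values: {0.3 kHz, 1.6 kHz, 2.5 kHz, 8.5 kHz}.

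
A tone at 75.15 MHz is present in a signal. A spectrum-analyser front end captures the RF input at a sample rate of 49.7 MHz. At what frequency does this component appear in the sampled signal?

24.25 MHz

75.15 MHz mod fs = 25.45 MHz.
25.45 MHz > fs/2 = 24.85 MHz, folds to fs − 25.45 MHz = 24.25 MHz.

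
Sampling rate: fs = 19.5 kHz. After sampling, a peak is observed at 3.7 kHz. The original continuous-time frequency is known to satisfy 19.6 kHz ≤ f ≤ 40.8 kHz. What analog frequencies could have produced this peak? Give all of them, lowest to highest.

23.2 kHz, 35.3 kHz

Frequencies that alias to 3.7 kHz are k·fs ± 3.7 kHz for integer k ≥ 0.
k=0: 3.7 kHz.
k=1: 15.8 kHz, 23.2 kHz.
k=2: 35.3 kHz, 42.7 kHz.
k=3: 54.8 kHz, 62.2 kHz.
Within [19.6 kHz, 40.8 kHz]: 23.2 kHz, 35.3 kHz.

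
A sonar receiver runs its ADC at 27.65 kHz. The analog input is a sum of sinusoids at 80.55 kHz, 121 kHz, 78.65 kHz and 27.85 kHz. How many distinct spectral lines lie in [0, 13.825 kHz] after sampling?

4

fs/2 = 13.825 kHz.
80.55 kHz mod fs = 25.25 kHz.
25.25 kHz > fs/2 = 13.825 kHz, folds to fs − 25.25 kHz = 2.4 kHz.
121 kHz mod fs = 10.4 kHz.
10.4 kHz ≤ fs/2 = 13.825 kHz, appears at 10.4 kHz.
78.65 kHz mod fs = 23.35 kHz.
23.35 kHz > fs/2 = 13.825 kHz, folds to fs − 23.35 kHz = 4.3 kHz.
27.85 kHz mod fs = 0.2 kHz.
0.2 kHz ≤ fs/2 = 13.825 kHz, appears at 0.2 kHz.
Distinct values: {0.2 kHz, 2.4 kHz, 4.3 kHz, 10.4 kHz} → 4.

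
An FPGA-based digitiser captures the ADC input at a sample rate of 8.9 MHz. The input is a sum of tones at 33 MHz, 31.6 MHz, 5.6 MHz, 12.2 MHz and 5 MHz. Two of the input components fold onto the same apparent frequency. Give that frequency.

fs/2 = 4.45 MHz.
33 MHz mod fs = 6.3 MHz.
6.3 MHz > fs/2 = 4.45 MHz, folds to fs − 6.3 MHz = 2.6 MHz.
31.6 MHz mod fs = 4.9 MHz.
4.9 MHz > fs/2 = 4.45 MHz, folds to fs − 4.9 MHz = 4 MHz.
5.6 MHz > fs/2 = 4.45 MHz, folds to fs − 5.6 MHz = 3.3 MHz.
12.2 MHz mod fs = 3.3 MHz.
3.3 MHz ≤ fs/2 = 4.45 MHz, appears at 3.3 MHz.
5 MHz > fs/2 = 4.45 MHz, folds to fs − 5 MHz = 3.9 MHz.
5.6 MHz and 12.2 MHz both map to 3.3 MHz.

3.3 MHz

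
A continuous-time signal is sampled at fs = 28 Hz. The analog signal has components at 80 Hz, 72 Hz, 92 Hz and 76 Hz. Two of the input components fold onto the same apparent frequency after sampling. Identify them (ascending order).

76 Hz, 92 Hz

fs/2 = 14 Hz.
80 Hz mod fs = 24 Hz.
24 Hz > fs/2 = 14 Hz, folds to fs − 24 Hz = 4 Hz.
72 Hz mod fs = 16 Hz.
16 Hz > fs/2 = 14 Hz, folds to fs − 16 Hz = 12 Hz.
92 Hz mod fs = 8 Hz.
8 Hz ≤ fs/2 = 14 Hz, appears at 8 Hz.
76 Hz mod fs = 20 Hz.
20 Hz > fs/2 = 14 Hz, folds to fs − 20 Hz = 8 Hz.
76 Hz and 92 Hz both map to 8 Hz.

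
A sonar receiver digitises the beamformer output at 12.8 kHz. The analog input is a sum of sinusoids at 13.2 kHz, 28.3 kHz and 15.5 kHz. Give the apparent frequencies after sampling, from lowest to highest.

fs/2 = 6.4 kHz.
13.2 kHz mod fs = 0.4 kHz.
0.4 kHz ≤ fs/2 = 6.4 kHz, appears at 0.4 kHz.
28.3 kHz mod fs = 2.7 kHz.
2.7 kHz ≤ fs/2 = 6.4 kHz, appears at 2.7 kHz.
15.5 kHz mod fs = 2.7 kHz.
2.7 kHz ≤ fs/2 = 6.4 kHz, appears at 2.7 kHz.
Distinct values: {0.4 kHz, 2.7 kHz}.

0.4 kHz, 2.7 kHz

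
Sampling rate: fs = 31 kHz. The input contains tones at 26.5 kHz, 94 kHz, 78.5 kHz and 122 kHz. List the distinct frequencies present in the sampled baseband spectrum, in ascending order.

1 kHz, 2 kHz, 4.5 kHz, 14.5 kHz

fs/2 = 15.5 kHz.
26.5 kHz > fs/2 = 15.5 kHz, folds to fs − 26.5 kHz = 4.5 kHz.
94 kHz mod fs = 1 kHz.
1 kHz ≤ fs/2 = 15.5 kHz, appears at 1 kHz.
78.5 kHz mod fs = 16.5 kHz.
16.5 kHz > fs/2 = 15.5 kHz, folds to fs − 16.5 kHz = 14.5 kHz.
122 kHz mod fs = 29 kHz.
29 kHz > fs/2 = 15.5 kHz, folds to fs − 29 kHz = 2 kHz.
Distinct values: {1 kHz, 2 kHz, 4.5 kHz, 14.5 kHz}.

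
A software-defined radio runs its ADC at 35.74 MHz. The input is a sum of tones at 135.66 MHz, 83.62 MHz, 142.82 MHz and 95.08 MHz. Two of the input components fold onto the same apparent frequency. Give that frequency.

12.14 MHz

fs/2 = 17.87 MHz.
135.66 MHz mod fs = 28.44 MHz.
28.44 MHz > fs/2 = 17.87 MHz, folds to fs − 28.44 MHz = 7.3 MHz.
83.62 MHz mod fs = 12.14 MHz.
12.14 MHz ≤ fs/2 = 17.87 MHz, appears at 12.14 MHz.
142.82 MHz mod fs = 35.6 MHz.
35.6 MHz > fs/2 = 17.87 MHz, folds to fs − 35.6 MHz = 0.14 MHz.
95.08 MHz mod fs = 23.6 MHz.
23.6 MHz > fs/2 = 17.87 MHz, folds to fs − 23.6 MHz = 12.14 MHz.
83.62 MHz and 95.08 MHz both map to 12.14 MHz.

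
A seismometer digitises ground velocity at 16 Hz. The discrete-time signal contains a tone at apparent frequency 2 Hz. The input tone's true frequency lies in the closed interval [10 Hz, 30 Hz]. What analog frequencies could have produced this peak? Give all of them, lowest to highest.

Frequencies that alias to 2 Hz are k·fs ± 2 Hz for integer k ≥ 0.
k=0: 2 Hz.
k=1: 14 Hz, 18 Hz.
k=2: 30 Hz, 34 Hz.
k=3: 46 Hz, 50 Hz.
Within [10 Hz, 30 Hz]: 14 Hz, 18 Hz, 30 Hz.

14 Hz, 18 Hz, 30 Hz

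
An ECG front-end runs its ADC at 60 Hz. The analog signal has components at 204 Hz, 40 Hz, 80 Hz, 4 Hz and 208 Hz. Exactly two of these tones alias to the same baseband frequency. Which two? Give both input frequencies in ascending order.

40 Hz, 80 Hz

fs/2 = 30 Hz.
204 Hz mod fs = 24 Hz.
24 Hz ≤ fs/2 = 30 Hz, appears at 24 Hz.
40 Hz > fs/2 = 30 Hz, folds to fs − 40 Hz = 20 Hz.
80 Hz mod fs = 20 Hz.
20 Hz ≤ fs/2 = 30 Hz, appears at 20 Hz.
4 Hz ≤ fs/2 = 30 Hz, passes unchanged.
208 Hz mod fs = 28 Hz.
28 Hz ≤ fs/2 = 30 Hz, appears at 28 Hz.
40 Hz and 80 Hz both map to 20 Hz.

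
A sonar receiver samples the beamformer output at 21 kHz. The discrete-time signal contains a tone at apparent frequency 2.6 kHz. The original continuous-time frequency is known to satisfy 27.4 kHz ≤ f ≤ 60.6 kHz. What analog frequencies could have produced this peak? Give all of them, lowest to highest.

Frequencies that alias to 2.6 kHz are k·fs ± 2.6 kHz for integer k ≥ 0.
k=0: 2.6 kHz.
k=1: 18.4 kHz, 23.6 kHz.
k=2: 39.4 kHz, 44.6 kHz.
k=3: 60.4 kHz, 65.6 kHz.
k=4: 81.4 kHz, 86.6 kHz.
Within [27.4 kHz, 60.6 kHz]: 39.4 kHz, 44.6 kHz, 60.4 kHz.

39.4 kHz, 44.6 kHz, 60.4 kHz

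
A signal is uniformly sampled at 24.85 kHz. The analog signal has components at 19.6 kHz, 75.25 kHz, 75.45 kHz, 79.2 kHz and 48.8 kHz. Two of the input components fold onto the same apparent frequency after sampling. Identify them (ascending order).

fs/2 = 12.425 kHz.
19.6 kHz > fs/2 = 12.425 kHz, folds to fs − 19.6 kHz = 5.25 kHz.
75.25 kHz mod fs = 0.7 kHz.
0.7 kHz ≤ fs/2 = 12.425 kHz, appears at 0.7 kHz.
75.45 kHz mod fs = 0.9 kHz.
0.9 kHz ≤ fs/2 = 12.425 kHz, appears at 0.9 kHz.
79.2 kHz mod fs = 4.65 kHz.
4.65 kHz ≤ fs/2 = 12.425 kHz, appears at 4.65 kHz.
48.8 kHz mod fs = 23.95 kHz.
23.95 kHz > fs/2 = 12.425 kHz, folds to fs − 23.95 kHz = 0.9 kHz.
48.8 kHz and 75.45 kHz both map to 0.9 kHz.

48.8 kHz, 75.45 kHz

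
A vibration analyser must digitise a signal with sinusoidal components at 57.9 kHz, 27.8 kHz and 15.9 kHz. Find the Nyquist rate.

115.8 kHz

Highest-frequency component: 57.9 kHz.
Nyquist rate = 2 × 57.9 kHz = 115.8 kHz.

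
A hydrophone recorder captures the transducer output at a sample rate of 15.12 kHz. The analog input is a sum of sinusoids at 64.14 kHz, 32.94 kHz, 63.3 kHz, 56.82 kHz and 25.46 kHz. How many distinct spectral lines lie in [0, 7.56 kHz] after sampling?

4

fs/2 = 7.56 kHz.
64.14 kHz mod fs = 3.66 kHz.
3.66 kHz ≤ fs/2 = 7.56 kHz, appears at 3.66 kHz.
32.94 kHz mod fs = 2.7 kHz.
2.7 kHz ≤ fs/2 = 7.56 kHz, appears at 2.7 kHz.
63.3 kHz mod fs = 2.82 kHz.
2.82 kHz ≤ fs/2 = 7.56 kHz, appears at 2.82 kHz.
56.82 kHz mod fs = 11.46 kHz.
11.46 kHz > fs/2 = 7.56 kHz, folds to fs − 11.46 kHz = 3.66 kHz.
25.46 kHz mod fs = 10.34 kHz.
10.34 kHz > fs/2 = 7.56 kHz, folds to fs − 10.34 kHz = 4.78 kHz.
Distinct values: {2.7 kHz, 2.82 kHz, 3.66 kHz, 4.78 kHz} → 4.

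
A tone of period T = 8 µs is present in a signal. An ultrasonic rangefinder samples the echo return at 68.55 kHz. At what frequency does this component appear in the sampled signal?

12.1 kHz

T = 8 µs → f = 1/T = 125 kHz.
125 kHz mod fs = 56.45 kHz.
56.45 kHz > fs/2 = 34.275 kHz, folds to fs − 56.45 kHz = 12.1 kHz.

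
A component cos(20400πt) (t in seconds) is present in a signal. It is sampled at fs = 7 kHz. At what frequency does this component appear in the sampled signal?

ω = 20400π rad/s → f = ω/(2π) = 10200 Hz = 10.2 kHz.
10.2 kHz mod fs = 3.2 kHz.
3.2 kHz ≤ fs/2 = 3.5 kHz, appears at 3.2 kHz.

3.2 kHz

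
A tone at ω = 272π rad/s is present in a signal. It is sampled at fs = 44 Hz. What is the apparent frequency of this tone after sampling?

ω = 272π rad/s → f = ω/(2π) = 136 Hz.
136 Hz mod fs = 4 Hz.
4 Hz ≤ fs/2 = 22 Hz, appears at 4 Hz.

4 Hz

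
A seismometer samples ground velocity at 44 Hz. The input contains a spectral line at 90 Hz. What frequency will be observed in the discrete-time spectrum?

90 Hz mod fs = 2 Hz.
2 Hz ≤ fs/2 = 22 Hz, appears at 2 Hz.

2 Hz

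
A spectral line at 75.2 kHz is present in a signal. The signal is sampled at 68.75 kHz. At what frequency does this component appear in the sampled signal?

6.45 kHz

75.2 kHz mod fs = 6.45 kHz.
6.45 kHz ≤ fs/2 = 34.375 kHz, appears at 6.45 kHz.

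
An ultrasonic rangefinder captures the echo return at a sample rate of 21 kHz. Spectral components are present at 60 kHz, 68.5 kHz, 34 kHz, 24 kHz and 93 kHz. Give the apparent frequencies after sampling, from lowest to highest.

3 kHz, 5.5 kHz, 8 kHz, 9 kHz

fs/2 = 10.5 kHz.
60 kHz mod fs = 18 kHz.
18 kHz > fs/2 = 10.5 kHz, folds to fs − 18 kHz = 3 kHz.
68.5 kHz mod fs = 5.5 kHz.
5.5 kHz ≤ fs/2 = 10.5 kHz, appears at 5.5 kHz.
34 kHz mod fs = 13 kHz.
13 kHz > fs/2 = 10.5 kHz, folds to fs − 13 kHz = 8 kHz.
24 kHz mod fs = 3 kHz.
3 kHz ≤ fs/2 = 10.5 kHz, appears at 3 kHz.
93 kHz mod fs = 9 kHz.
9 kHz ≤ fs/2 = 10.5 kHz, appears at 9 kHz.
Distinct values: {3 kHz, 5.5 kHz, 8 kHz, 9 kHz}.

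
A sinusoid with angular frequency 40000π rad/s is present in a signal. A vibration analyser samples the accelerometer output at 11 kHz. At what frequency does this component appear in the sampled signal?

ω = 40000π rad/s → f = ω/(2π) = 20000 Hz = 20 kHz.
20 kHz mod fs = 9 kHz.
9 kHz > fs/2 = 5.5 kHz, folds to fs − 9 kHz = 2 kHz.

2 kHz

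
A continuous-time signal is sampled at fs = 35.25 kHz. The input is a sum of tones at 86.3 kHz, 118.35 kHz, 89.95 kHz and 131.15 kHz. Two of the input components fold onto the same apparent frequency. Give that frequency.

fs/2 = 17.625 kHz.
86.3 kHz mod fs = 15.8 kHz.
15.8 kHz ≤ fs/2 = 17.625 kHz, appears at 15.8 kHz.
118.35 kHz mod fs = 12.6 kHz.
12.6 kHz ≤ fs/2 = 17.625 kHz, appears at 12.6 kHz.
89.95 kHz mod fs = 19.45 kHz.
19.45 kHz > fs/2 = 17.625 kHz, folds to fs − 19.45 kHz = 15.8 kHz.
131.15 kHz mod fs = 25.4 kHz.
25.4 kHz > fs/2 = 17.625 kHz, folds to fs − 25.4 kHz = 9.85 kHz.
86.3 kHz and 89.95 kHz both map to 15.8 kHz.

15.8 kHz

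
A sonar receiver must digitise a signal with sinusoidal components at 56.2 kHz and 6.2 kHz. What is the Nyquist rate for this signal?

112.4 kHz

Highest-frequency component: 56.2 kHz.
Nyquist rate = 2 × 56.2 kHz = 112.4 kHz.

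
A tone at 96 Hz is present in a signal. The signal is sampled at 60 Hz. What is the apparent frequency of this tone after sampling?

96 Hz mod fs = 36 Hz.
36 Hz > fs/2 = 30 Hz, folds to fs − 36 Hz = 24 Hz.

24 Hz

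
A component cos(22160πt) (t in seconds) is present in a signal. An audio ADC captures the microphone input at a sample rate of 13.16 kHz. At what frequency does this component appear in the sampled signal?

2.08 kHz

ω = 22160π rad/s → f = ω/(2π) = 11080 Hz = 11.08 kHz.
11.08 kHz > fs/2 = 6.58 kHz, folds to fs − 11.08 kHz = 2.08 kHz.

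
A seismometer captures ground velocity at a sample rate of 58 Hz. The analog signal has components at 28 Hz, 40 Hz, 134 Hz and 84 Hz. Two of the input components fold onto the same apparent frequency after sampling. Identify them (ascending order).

fs/2 = 29 Hz.
28 Hz ≤ fs/2 = 29 Hz, passes unchanged.
40 Hz > fs/2 = 29 Hz, folds to fs − 40 Hz = 18 Hz.
134 Hz mod fs = 18 Hz.
18 Hz ≤ fs/2 = 29 Hz, appears at 18 Hz.
84 Hz mod fs = 26 Hz.
26 Hz ≤ fs/2 = 29 Hz, appears at 26 Hz.
40 Hz and 134 Hz both map to 18 Hz.

40 Hz, 134 Hz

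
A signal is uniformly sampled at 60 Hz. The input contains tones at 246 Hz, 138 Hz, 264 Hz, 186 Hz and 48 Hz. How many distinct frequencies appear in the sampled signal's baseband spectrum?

4

fs/2 = 30 Hz.
246 Hz mod fs = 6 Hz.
6 Hz ≤ fs/2 = 30 Hz, appears at 6 Hz.
138 Hz mod fs = 18 Hz.
18 Hz ≤ fs/2 = 30 Hz, appears at 18 Hz.
264 Hz mod fs = 24 Hz.
24 Hz ≤ fs/2 = 30 Hz, appears at 24 Hz.
186 Hz mod fs = 6 Hz.
6 Hz ≤ fs/2 = 30 Hz, appears at 6 Hz.
48 Hz > fs/2 = 30 Hz, folds to fs − 48 Hz = 12 Hz.
Distinct values: {6 Hz, 12 Hz, 18 Hz, 24 Hz} → 4.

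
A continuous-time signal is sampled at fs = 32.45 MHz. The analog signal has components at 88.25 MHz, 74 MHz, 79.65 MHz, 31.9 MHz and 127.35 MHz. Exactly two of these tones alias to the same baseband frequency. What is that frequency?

9.1 MHz

fs/2 = 16.225 MHz.
88.25 MHz mod fs = 23.35 MHz.
23.35 MHz > fs/2 = 16.225 MHz, folds to fs − 23.35 MHz = 9.1 MHz.
74 MHz mod fs = 9.1 MHz.
9.1 MHz ≤ fs/2 = 16.225 MHz, appears at 9.1 MHz.
79.65 MHz mod fs = 14.75 MHz.
14.75 MHz ≤ fs/2 = 16.225 MHz, appears at 14.75 MHz.
31.9 MHz > fs/2 = 16.225 MHz, folds to fs − 31.9 MHz = 0.55 MHz.
127.35 MHz mod fs = 30 MHz.
30 MHz > fs/2 = 16.225 MHz, folds to fs − 30 MHz = 2.45 MHz.
74 MHz and 88.25 MHz both map to 9.1 MHz.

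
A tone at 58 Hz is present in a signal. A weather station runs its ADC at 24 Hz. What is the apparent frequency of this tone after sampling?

58 Hz mod fs = 10 Hz.
10 Hz ≤ fs/2 = 12 Hz, appears at 10 Hz.

10 Hz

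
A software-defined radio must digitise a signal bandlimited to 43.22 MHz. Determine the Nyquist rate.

86.44 MHz

Nyquist rate = 2 × 43.22 MHz = 86.44 MHz.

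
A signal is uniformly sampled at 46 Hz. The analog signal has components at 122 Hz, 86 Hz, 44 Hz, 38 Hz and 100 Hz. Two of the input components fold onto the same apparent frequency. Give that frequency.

8 Hz

fs/2 = 23 Hz.
122 Hz mod fs = 30 Hz.
30 Hz > fs/2 = 23 Hz, folds to fs − 30 Hz = 16 Hz.
86 Hz mod fs = 40 Hz.
40 Hz > fs/2 = 23 Hz, folds to fs − 40 Hz = 6 Hz.
44 Hz > fs/2 = 23 Hz, folds to fs − 44 Hz = 2 Hz.
38 Hz > fs/2 = 23 Hz, folds to fs − 38 Hz = 8 Hz.
100 Hz mod fs = 8 Hz.
8 Hz ≤ fs/2 = 23 Hz, appears at 8 Hz.
38 Hz and 100 Hz both map to 8 Hz.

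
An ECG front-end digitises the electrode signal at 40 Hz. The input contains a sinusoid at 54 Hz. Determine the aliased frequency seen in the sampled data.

54 Hz mod fs = 14 Hz.
14 Hz ≤ fs/2 = 20 Hz, appears at 14 Hz.

14 Hz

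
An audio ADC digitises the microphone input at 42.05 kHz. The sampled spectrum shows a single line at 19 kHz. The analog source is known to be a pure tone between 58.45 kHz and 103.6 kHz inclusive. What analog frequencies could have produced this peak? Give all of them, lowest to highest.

Frequencies that alias to 19 kHz are k·fs ± 19 kHz for integer k ≥ 0.
k=0: 19 kHz.
k=1: 23.05 kHz, 61.05 kHz.
k=2: 65.1 kHz, 103.1 kHz.
k=3: 107.15 kHz, 145.15 kHz.
Within [58.45 kHz, 103.6 kHz]: 61.05 kHz, 65.1 kHz, 103.1 kHz.

61.05 kHz, 65.1 kHz, 103.1 kHz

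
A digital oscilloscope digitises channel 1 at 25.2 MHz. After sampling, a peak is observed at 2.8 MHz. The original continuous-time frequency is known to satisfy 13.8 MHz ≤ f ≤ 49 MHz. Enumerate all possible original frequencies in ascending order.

Frequencies that alias to 2.8 MHz are k·fs ± 2.8 MHz for integer k ≥ 0.
k=0: 2.8 MHz.
k=1: 22.4 MHz, 28 MHz.
k=2: 47.6 MHz, 53.2 MHz.
k=3: 72.8 MHz, 78.4 MHz.
Within [13.8 MHz, 49 MHz]: 22.4 MHz, 28 MHz, 47.6 MHz.

22.4 MHz, 28 MHz, 47.6 MHz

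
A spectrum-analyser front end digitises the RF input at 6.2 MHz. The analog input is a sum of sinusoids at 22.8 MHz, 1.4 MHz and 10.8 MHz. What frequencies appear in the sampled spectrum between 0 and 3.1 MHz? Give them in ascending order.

1.4 MHz, 1.6 MHz, 2 MHz

fs/2 = 3.1 MHz.
22.8 MHz mod fs = 4.2 MHz.
4.2 MHz > fs/2 = 3.1 MHz, folds to fs − 4.2 MHz = 2 MHz.
1.4 MHz ≤ fs/2 = 3.1 MHz, passes unchanged.
10.8 MHz mod fs = 4.6 MHz.
4.6 MHz > fs/2 = 3.1 MHz, folds to fs − 4.6 MHz = 1.6 MHz.
Distinct values: {1.4 MHz, 1.6 MHz, 2 MHz}.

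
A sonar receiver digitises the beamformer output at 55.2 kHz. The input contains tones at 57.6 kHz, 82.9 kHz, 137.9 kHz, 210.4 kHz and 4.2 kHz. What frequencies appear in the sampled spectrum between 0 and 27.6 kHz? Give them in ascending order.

2.4 kHz, 4.2 kHz, 10.4 kHz, 27.5 kHz

fs/2 = 27.6 kHz.
57.6 kHz mod fs = 2.4 kHz.
2.4 kHz ≤ fs/2 = 27.6 kHz, appears at 2.4 kHz.
82.9 kHz mod fs = 27.7 kHz.
27.7 kHz > fs/2 = 27.6 kHz, folds to fs − 27.7 kHz = 27.5 kHz.
137.9 kHz mod fs = 27.5 kHz.
27.5 kHz ≤ fs/2 = 27.6 kHz, appears at 27.5 kHz.
210.4 kHz mod fs = 44.8 kHz.
44.8 kHz > fs/2 = 27.6 kHz, folds to fs − 44.8 kHz = 10.4 kHz.
4.2 kHz ≤ fs/2 = 27.6 kHz, passes unchanged.
Distinct values: {2.4 kHz, 4.2 kHz, 10.4 kHz, 27.5 kHz}.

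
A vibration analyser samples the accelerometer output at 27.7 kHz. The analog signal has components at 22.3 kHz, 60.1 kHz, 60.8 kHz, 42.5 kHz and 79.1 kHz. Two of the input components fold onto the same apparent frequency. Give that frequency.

fs/2 = 13.85 kHz.
22.3 kHz > fs/2 = 13.85 kHz, folds to fs − 22.3 kHz = 5.4 kHz.
60.1 kHz mod fs = 4.7 kHz.
4.7 kHz ≤ fs/2 = 13.85 kHz, appears at 4.7 kHz.
60.8 kHz mod fs = 5.4 kHz.
5.4 kHz ≤ fs/2 = 13.85 kHz, appears at 5.4 kHz.
42.5 kHz mod fs = 14.8 kHz.
14.8 kHz > fs/2 = 13.85 kHz, folds to fs − 14.8 kHz = 12.9 kHz.
79.1 kHz mod fs = 23.7 kHz.
23.7 kHz > fs/2 = 13.85 kHz, folds to fs − 23.7 kHz = 4 kHz.
22.3 kHz and 60.8 kHz both map to 5.4 kHz.

5.4 kHz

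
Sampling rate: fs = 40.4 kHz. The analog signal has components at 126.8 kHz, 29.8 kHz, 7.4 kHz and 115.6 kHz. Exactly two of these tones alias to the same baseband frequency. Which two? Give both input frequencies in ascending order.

115.6 kHz, 126.8 kHz

fs/2 = 20.2 kHz.
126.8 kHz mod fs = 5.6 kHz.
5.6 kHz ≤ fs/2 = 20.2 kHz, appears at 5.6 kHz.
29.8 kHz > fs/2 = 20.2 kHz, folds to fs − 29.8 kHz = 10.6 kHz.
7.4 kHz ≤ fs/2 = 20.2 kHz, passes unchanged.
115.6 kHz mod fs = 34.8 kHz.
34.8 kHz > fs/2 = 20.2 kHz, folds to fs − 34.8 kHz = 5.6 kHz.
115.6 kHz and 126.8 kHz both map to 5.6 kHz.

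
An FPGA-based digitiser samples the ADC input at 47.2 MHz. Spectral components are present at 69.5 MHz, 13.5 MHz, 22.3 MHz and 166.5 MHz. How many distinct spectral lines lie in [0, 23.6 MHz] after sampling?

fs/2 = 23.6 MHz.
69.5 MHz mod fs = 22.3 MHz.
22.3 MHz ≤ fs/2 = 23.6 MHz, appears at 22.3 MHz.
13.5 MHz ≤ fs/2 = 23.6 MHz, passes unchanged.
22.3 MHz ≤ fs/2 = 23.6 MHz, passes unchanged.
166.5 MHz mod fs = 24.9 MHz.
24.9 MHz > fs/2 = 23.6 MHz, folds to fs − 24.9 MHz = 22.3 MHz.
Distinct values: {13.5 MHz, 22.3 MHz} → 2.

2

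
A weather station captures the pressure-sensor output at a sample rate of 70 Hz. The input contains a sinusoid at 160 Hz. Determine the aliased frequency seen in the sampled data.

160 Hz mod fs = 20 Hz.
20 Hz ≤ fs/2 = 35 Hz, appears at 20 Hz.

20 Hz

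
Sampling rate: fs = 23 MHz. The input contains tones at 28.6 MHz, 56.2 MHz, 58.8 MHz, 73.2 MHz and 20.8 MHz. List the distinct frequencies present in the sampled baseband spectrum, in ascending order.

2.2 MHz, 4.2 MHz, 5.6 MHz, 10.2 MHz

fs/2 = 11.5 MHz.
28.6 MHz mod fs = 5.6 MHz.
5.6 MHz ≤ fs/2 = 11.5 MHz, appears at 5.6 MHz.
56.2 MHz mod fs = 10.2 MHz.
10.2 MHz ≤ fs/2 = 11.5 MHz, appears at 10.2 MHz.
58.8 MHz mod fs = 12.8 MHz.
12.8 MHz > fs/2 = 11.5 MHz, folds to fs − 12.8 MHz = 10.2 MHz.
73.2 MHz mod fs = 4.2 MHz.
4.2 MHz ≤ fs/2 = 11.5 MHz, appears at 4.2 MHz.
20.8 MHz > fs/2 = 11.5 MHz, folds to fs − 20.8 MHz = 2.2 MHz.
Distinct values: {2.2 MHz, 4.2 MHz, 5.6 MHz, 10.2 MHz}.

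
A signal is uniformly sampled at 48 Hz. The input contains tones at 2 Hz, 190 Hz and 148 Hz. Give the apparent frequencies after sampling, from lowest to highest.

2 Hz, 4 Hz

fs/2 = 24 Hz.
2 Hz ≤ fs/2 = 24 Hz, passes unchanged.
190 Hz mod fs = 46 Hz.
46 Hz > fs/2 = 24 Hz, folds to fs − 46 Hz = 2 Hz.
148 Hz mod fs = 4 Hz.
4 Hz ≤ fs/2 = 24 Hz, appears at 4 Hz.
Distinct values: {2 Hz, 4 Hz}.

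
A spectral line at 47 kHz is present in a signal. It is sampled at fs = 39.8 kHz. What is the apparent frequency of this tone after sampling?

47 kHz mod fs = 7.2 kHz.
7.2 kHz ≤ fs/2 = 19.9 kHz, appears at 7.2 kHz.

7.2 kHz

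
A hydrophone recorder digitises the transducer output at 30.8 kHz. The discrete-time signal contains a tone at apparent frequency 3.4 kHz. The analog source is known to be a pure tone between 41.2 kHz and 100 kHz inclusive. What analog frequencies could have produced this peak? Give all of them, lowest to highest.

Frequencies that alias to 3.4 kHz are k·fs ± 3.4 kHz for integer k ≥ 0.
k=0: 3.4 kHz.
k=1: 27.4 kHz, 34.2 kHz.
k=2: 58.2 kHz, 65 kHz.
k=3: 89 kHz, 95.8 kHz.
k=4: 119.8 kHz, 126.6 kHz.
Within [41.2 kHz, 100 kHz]: 58.2 kHz, 65 kHz, 89 kHz, 95.8 kHz.

58.2 kHz, 65 kHz, 89 kHz, 95.8 kHz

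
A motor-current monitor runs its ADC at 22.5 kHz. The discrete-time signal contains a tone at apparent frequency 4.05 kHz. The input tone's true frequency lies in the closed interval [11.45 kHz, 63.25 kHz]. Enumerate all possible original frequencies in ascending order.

18.45 kHz, 26.55 kHz, 40.95 kHz, 49.05 kHz

Frequencies that alias to 4.05 kHz are k·fs ± 4.05 kHz for integer k ≥ 0.
k=0: 4.05 kHz.
k=1: 18.45 kHz, 26.55 kHz.
k=2: 40.95 kHz, 49.05 kHz.
k=3: 63.45 kHz, 71.55 kHz.
Within [11.45 kHz, 63.25 kHz]: 18.45 kHz, 26.55 kHz, 40.95 kHz, 49.05 kHz.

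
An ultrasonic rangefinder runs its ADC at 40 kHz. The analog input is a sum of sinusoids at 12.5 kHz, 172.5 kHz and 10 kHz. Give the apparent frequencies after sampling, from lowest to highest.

fs/2 = 20 kHz.
12.5 kHz ≤ fs/2 = 20 kHz, passes unchanged.
172.5 kHz mod fs = 12.5 kHz.
12.5 kHz ≤ fs/2 = 20 kHz, appears at 12.5 kHz.
10 kHz ≤ fs/2 = 20 kHz, passes unchanged.
Distinct values: {10 kHz, 12.5 kHz}.

10 kHz, 12.5 kHz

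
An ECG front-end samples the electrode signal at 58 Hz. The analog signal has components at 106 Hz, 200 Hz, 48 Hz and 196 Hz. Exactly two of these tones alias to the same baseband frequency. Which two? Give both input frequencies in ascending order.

48 Hz, 106 Hz

fs/2 = 29 Hz.
106 Hz mod fs = 48 Hz.
48 Hz > fs/2 = 29 Hz, folds to fs − 48 Hz = 10 Hz.
200 Hz mod fs = 26 Hz.
26 Hz ≤ fs/2 = 29 Hz, appears at 26 Hz.
48 Hz > fs/2 = 29 Hz, folds to fs − 48 Hz = 10 Hz.
196 Hz mod fs = 22 Hz.
22 Hz ≤ fs/2 = 29 Hz, appears at 22 Hz.
48 Hz and 106 Hz both map to 10 Hz.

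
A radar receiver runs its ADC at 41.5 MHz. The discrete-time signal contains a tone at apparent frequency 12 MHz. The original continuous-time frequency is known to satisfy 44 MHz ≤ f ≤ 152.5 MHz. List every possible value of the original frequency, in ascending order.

53.5 MHz, 71 MHz, 95 MHz, 112.5 MHz, 136.5 MHz

Frequencies that alias to 12 MHz are k·fs ± 12 MHz for integer k ≥ 0.
k=0: 12 MHz.
k=1: 29.5 MHz, 53.5 MHz.
k=2: 71 MHz, 95 MHz.
k=3: 112.5 MHz, 136.5 MHz.
k=4: 154 MHz, 178 MHz.
Within [44 MHz, 152.5 MHz]: 53.5 MHz, 71 MHz, 95 MHz, 112.5 MHz, 136.5 MHz.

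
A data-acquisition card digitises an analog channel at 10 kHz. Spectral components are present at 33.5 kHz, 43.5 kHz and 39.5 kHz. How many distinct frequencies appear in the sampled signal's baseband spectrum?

fs/2 = 5 kHz.
33.5 kHz mod fs = 3.5 kHz.
3.5 kHz ≤ fs/2 = 5 kHz, appears at 3.5 kHz.
43.5 kHz mod fs = 3.5 kHz.
3.5 kHz ≤ fs/2 = 5 kHz, appears at 3.5 kHz.
39.5 kHz mod fs = 9.5 kHz.
9.5 kHz > fs/2 = 5 kHz, folds to fs − 9.5 kHz = 0.5 kHz.
Distinct values: {0.5 kHz, 3.5 kHz} → 2.

2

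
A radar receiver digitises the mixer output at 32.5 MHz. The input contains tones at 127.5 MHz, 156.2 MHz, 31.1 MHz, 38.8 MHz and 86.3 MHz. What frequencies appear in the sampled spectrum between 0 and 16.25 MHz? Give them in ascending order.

1.4 MHz, 2.5 MHz, 6.3 MHz, 11.2 MHz

fs/2 = 16.25 MHz.
127.5 MHz mod fs = 30 MHz.
30 MHz > fs/2 = 16.25 MHz, folds to fs − 30 MHz = 2.5 MHz.
156.2 MHz mod fs = 26.2 MHz.
26.2 MHz > fs/2 = 16.25 MHz, folds to fs − 26.2 MHz = 6.3 MHz.
31.1 MHz > fs/2 = 16.25 MHz, folds to fs − 31.1 MHz = 1.4 MHz.
38.8 MHz mod fs = 6.3 MHz.
6.3 MHz ≤ fs/2 = 16.25 MHz, appears at 6.3 MHz.
86.3 MHz mod fs = 21.3 MHz.
21.3 MHz > fs/2 = 16.25 MHz, folds to fs − 21.3 MHz = 11.2 MHz.
Distinct values: {1.4 MHz, 2.5 MHz, 6.3 MHz, 11.2 MHz}.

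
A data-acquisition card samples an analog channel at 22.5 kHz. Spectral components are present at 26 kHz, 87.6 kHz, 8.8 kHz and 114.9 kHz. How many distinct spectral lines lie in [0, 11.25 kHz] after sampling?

3

fs/2 = 11.25 kHz.
26 kHz mod fs = 3.5 kHz.
3.5 kHz ≤ fs/2 = 11.25 kHz, appears at 3.5 kHz.
87.6 kHz mod fs = 20.1 kHz.
20.1 kHz > fs/2 = 11.25 kHz, folds to fs − 20.1 kHz = 2.4 kHz.
8.8 kHz ≤ fs/2 = 11.25 kHz, passes unchanged.
114.9 kHz mod fs = 2.4 kHz.
2.4 kHz ≤ fs/2 = 11.25 kHz, appears at 2.4 kHz.
Distinct values: {2.4 kHz, 3.5 kHz, 8.8 kHz} → 3.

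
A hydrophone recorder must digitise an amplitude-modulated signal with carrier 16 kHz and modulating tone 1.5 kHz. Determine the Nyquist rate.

AM sidebands sit at fc ± fm = 14.5 kHz and 17.5 kHz.
Highest-frequency component: 17.5 kHz.
Nyquist rate = 2 × 17.5 kHz = 35 kHz.

35 kHz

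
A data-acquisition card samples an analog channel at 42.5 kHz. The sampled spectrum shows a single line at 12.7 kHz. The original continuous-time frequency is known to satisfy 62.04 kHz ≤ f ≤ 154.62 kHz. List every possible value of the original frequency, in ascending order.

72.3 kHz, 97.7 kHz, 114.8 kHz, 140.2 kHz

Frequencies that alias to 12.7 kHz are k·fs ± 12.7 kHz for integer k ≥ 0.
k=0: 12.7 kHz.
k=1: 29.8 kHz, 55.2 kHz.
k=2: 72.3 kHz, 97.7 kHz.
k=3: 114.8 kHz, 140.2 kHz.
k=4: 157.3 kHz, 182.7 kHz.
Within [62.04 kHz, 154.62 kHz]: 72.3 kHz, 97.7 kHz, 114.8 kHz, 140.2 kHz.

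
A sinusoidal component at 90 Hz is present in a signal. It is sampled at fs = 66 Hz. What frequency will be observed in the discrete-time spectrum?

24 Hz

90 Hz mod fs = 24 Hz.
24 Hz ≤ fs/2 = 33 Hz, appears at 24 Hz.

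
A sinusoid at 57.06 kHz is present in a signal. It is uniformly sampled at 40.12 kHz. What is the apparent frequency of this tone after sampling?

57.06 kHz mod fs = 16.94 kHz.
16.94 kHz ≤ fs/2 = 20.06 kHz, appears at 16.94 kHz.

16.94 kHz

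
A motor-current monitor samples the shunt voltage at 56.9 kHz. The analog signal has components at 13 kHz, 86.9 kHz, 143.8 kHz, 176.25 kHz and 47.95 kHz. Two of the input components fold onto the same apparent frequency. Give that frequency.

fs/2 = 28.45 kHz.
13 kHz ≤ fs/2 = 28.45 kHz, passes unchanged.
86.9 kHz mod fs = 30 kHz.
30 kHz > fs/2 = 28.45 kHz, folds to fs − 30 kHz = 26.9 kHz.
143.8 kHz mod fs = 30 kHz.
30 kHz > fs/2 = 28.45 kHz, folds to fs − 30 kHz = 26.9 kHz.
176.25 kHz mod fs = 5.55 kHz.
5.55 kHz ≤ fs/2 = 28.45 kHz, appears at 5.55 kHz.
47.95 kHz > fs/2 = 28.45 kHz, folds to fs − 47.95 kHz = 8.95 kHz.
86.9 kHz and 143.8 kHz both map to 26.9 kHz.

26.9 kHz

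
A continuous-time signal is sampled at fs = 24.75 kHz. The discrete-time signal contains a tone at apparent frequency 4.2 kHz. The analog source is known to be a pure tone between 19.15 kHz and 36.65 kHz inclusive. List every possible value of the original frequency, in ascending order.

20.55 kHz, 28.95 kHz

Frequencies that alias to 4.2 kHz are k·fs ± 4.2 kHz for integer k ≥ 0.
k=0: 4.2 kHz.
k=1: 20.55 kHz, 28.95 kHz.
k=2: 45.3 kHz, 53.7 kHz.
Within [19.15 kHz, 36.65 kHz]: 20.55 kHz, 28.95 kHz.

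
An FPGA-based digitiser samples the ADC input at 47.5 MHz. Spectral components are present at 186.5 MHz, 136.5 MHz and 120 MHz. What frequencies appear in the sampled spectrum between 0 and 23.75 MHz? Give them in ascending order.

fs/2 = 23.75 MHz.
186.5 MHz mod fs = 44 MHz.
44 MHz > fs/2 = 23.75 MHz, folds to fs − 44 MHz = 3.5 MHz.
136.5 MHz mod fs = 41.5 MHz.
41.5 MHz > fs/2 = 23.75 MHz, folds to fs − 41.5 MHz = 6 MHz.
120 MHz mod fs = 25 MHz.
25 MHz > fs/2 = 23.75 MHz, folds to fs − 25 MHz = 22.5 MHz.
Distinct values: {3.5 MHz, 6 MHz, 22.5 MHz}.

3.5 MHz, 6 MHz, 22.5 MHz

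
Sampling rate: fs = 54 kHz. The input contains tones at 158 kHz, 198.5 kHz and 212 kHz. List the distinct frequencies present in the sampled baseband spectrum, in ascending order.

4 kHz, 17.5 kHz

fs/2 = 27 kHz.
158 kHz mod fs = 50 kHz.
50 kHz > fs/2 = 27 kHz, folds to fs − 50 kHz = 4 kHz.
198.5 kHz mod fs = 36.5 kHz.
36.5 kHz > fs/2 = 27 kHz, folds to fs − 36.5 kHz = 17.5 kHz.
212 kHz mod fs = 50 kHz.
50 kHz > fs/2 = 27 kHz, folds to fs − 50 kHz = 4 kHz.
Distinct values: {4 kHz, 17.5 kHz}.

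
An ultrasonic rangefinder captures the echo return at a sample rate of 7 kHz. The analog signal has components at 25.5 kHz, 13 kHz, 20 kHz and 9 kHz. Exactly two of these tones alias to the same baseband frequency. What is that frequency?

1 kHz

fs/2 = 3.5 kHz.
25.5 kHz mod fs = 4.5 kHz.
4.5 kHz > fs/2 = 3.5 kHz, folds to fs − 4.5 kHz = 2.5 kHz.
13 kHz mod fs = 6 kHz.
6 kHz > fs/2 = 3.5 kHz, folds to fs − 6 kHz = 1 kHz.
20 kHz mod fs = 6 kHz.
6 kHz > fs/2 = 3.5 kHz, folds to fs − 6 kHz = 1 kHz.
9 kHz mod fs = 2 kHz.
2 kHz ≤ fs/2 = 3.5 kHz, appears at 2 kHz.
13 kHz and 20 kHz both map to 1 kHz.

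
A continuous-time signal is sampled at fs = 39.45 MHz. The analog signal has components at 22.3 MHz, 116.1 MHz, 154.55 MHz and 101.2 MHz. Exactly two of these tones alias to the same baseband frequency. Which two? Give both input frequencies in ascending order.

22.3 MHz, 101.2 MHz

fs/2 = 19.725 MHz.
22.3 MHz > fs/2 = 19.725 MHz, folds to fs − 22.3 MHz = 17.15 MHz.
116.1 MHz mod fs = 37.2 MHz.
37.2 MHz > fs/2 = 19.725 MHz, folds to fs − 37.2 MHz = 2.25 MHz.
154.55 MHz mod fs = 36.2 MHz.
36.2 MHz > fs/2 = 19.725 MHz, folds to fs − 36.2 MHz = 3.25 MHz.
101.2 MHz mod fs = 22.3 MHz.
22.3 MHz > fs/2 = 19.725 MHz, folds to fs − 22.3 MHz = 17.15 MHz.
22.3 MHz and 101.2 MHz both map to 17.15 MHz.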